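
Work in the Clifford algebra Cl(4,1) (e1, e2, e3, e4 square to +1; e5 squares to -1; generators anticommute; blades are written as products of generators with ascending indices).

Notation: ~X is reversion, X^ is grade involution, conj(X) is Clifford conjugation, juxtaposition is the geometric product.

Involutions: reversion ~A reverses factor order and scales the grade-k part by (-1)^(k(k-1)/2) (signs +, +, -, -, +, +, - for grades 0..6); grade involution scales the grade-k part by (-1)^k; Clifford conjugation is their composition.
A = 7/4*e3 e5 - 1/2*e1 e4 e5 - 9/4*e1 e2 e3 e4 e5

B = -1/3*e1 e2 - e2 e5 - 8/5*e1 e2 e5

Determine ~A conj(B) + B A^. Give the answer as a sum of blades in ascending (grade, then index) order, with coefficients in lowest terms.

first term: 7/4*e2 e3 + 4/5*e2 e4 + 18/5*e3 e4 - 14/5*e1 e2 e3 - 1/2*e1 e2 e4 - 9/4*e1 e3 e4 + 1/6*e2 e4 e5 + 3/4*e3 e4 e5 - 7/12*e1 e2 e3 e5
second term: -7/4*e2 e3 - 4/5*e2 e4 - 18/5*e3 e4 - 14/5*e1 e2 e3 - 1/2*e1 e2 e4 - 9/4*e1 e3 e4 + 1/6*e2 e4 e5 + 3/4*e3 e4 e5 - 7/12*e1 e2 e3 e5
Answer: -28/5*e1 e2 e3 - e1 e2 e4 - 9/2*e1 e3 e4 + 1/3*e2 e4 e5 + 3/2*e3 e4 e5 - 7/6*e1 e2 e3 e5


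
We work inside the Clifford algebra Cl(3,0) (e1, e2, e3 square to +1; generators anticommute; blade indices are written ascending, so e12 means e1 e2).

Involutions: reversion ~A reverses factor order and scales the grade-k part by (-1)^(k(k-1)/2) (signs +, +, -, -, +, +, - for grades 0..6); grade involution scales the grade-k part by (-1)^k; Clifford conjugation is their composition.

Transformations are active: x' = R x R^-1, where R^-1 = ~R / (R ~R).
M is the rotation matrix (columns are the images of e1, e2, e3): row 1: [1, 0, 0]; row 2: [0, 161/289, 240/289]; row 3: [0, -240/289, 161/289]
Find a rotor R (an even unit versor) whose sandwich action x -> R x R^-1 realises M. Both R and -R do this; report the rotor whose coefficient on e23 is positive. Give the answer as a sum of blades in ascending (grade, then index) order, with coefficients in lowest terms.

Method: write R = a + b12*e12 + b13*e13 + b23*e23 with a^2 + b12^2 + b13^2 + b23^2 = 1 (so R^-1 = ~R). Expanding the columns R e_j ~R gives tr M = 4a^2 - 1 and, from the antisymmetric part, M21 - M12 = -4a*b12, M13 - M31 = 4a*b13, M32 - M23 = -4a*b23.
Here tr M = 611/289, so a^2 = (1 + tr M)/4 = 225/289 and a = ±15/17. Taking a = 15/17: M21 - M12 = 0, M13 - M31 = 0, M32 - M23 = -480/289, giving b12 = 0, b13 = 0, b23 = 8/17, i.e. R = 15/17 + 8/17*e23.
Its e23 coefficient is already positive.
Answer: 15/17 + 8/17*e23. Sheet selection: the two-to-one cover makes ±R indistinguishable at the matrix level (trace 611/289), so uniqueness comes from the required sign on e23.


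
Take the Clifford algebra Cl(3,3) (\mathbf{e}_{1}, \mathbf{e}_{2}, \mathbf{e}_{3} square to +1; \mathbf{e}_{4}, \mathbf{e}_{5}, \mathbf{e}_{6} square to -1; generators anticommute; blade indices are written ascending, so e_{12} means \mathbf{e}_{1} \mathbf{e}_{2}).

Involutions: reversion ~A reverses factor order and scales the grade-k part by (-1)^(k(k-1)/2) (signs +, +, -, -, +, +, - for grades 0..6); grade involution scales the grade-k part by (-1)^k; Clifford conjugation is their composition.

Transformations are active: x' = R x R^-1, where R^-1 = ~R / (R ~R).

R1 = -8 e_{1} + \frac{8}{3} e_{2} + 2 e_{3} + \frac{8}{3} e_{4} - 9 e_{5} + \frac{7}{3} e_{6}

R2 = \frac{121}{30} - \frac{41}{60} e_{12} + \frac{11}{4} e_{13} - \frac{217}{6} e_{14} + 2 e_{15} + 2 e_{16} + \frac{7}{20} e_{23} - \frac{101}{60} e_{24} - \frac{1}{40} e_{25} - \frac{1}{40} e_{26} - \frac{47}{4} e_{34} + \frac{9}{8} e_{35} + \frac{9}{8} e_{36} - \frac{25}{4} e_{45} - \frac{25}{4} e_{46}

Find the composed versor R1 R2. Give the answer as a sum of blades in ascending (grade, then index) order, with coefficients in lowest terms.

Distribute over the terms of R1 (each basis-blade product reordered to ascending indices, repeated generators contracted through their squares):
(-8 e_{1}) R2 = -\frac{484}{15} e_{1} + \frac{82}{15} e_{2} - 22 e_{3} + \frac{868}{3} e_{4} - 16 e_{5} - 16 e_{6} - \frac{14}{5} e_{123} + \frac{202}{15} e_{124} + \frac{1}{5} e_{125} + \frac{1}{5} e_{126} + 94 e_{134} - 9 e_{135} - 9 e_{136} + 50 e_{145} + 50 e_{146}
(\frac{8}{3} e_{2}) R2 = \frac{82}{45} e_{1} + \frac{484}{45} e_{2} + \frac{14}{15} e_{3} - \frac{202}{45} e_{4} - \frac{1}{15} e_{5} - \frac{1}{15} e_{6} - \frac{22}{3} e_{123} + \frac{868}{9} e_{124} - \frac{16}{3} e_{125} - \frac{16}{3} e_{126} - \frac{94}{3} e_{234} + 3 e_{235} + 3 e_{236} - \frac{50}{3} e_{245} - \frac{50}{3} e_{246}
(2 e_{3}) R2 = -\frac{11}{2} e_{1} - \frac{7}{10} e_{2} + \frac{121}{15} e_{3} - \frac{47}{2} e_{4} + \frac{9}{4} e_{5} + \frac{9}{4} e_{6} - \frac{41}{30} e_{123} + \frac{217}{3} e_{134} - 4 e_{135} - 4 e_{136} + \frac{101}{30} e_{234} + \frac{1}{20} e_{235} + \frac{1}{20} e_{236} - \frac{25}{2} e_{345} - \frac{25}{2} e_{346}
(\frac{8}{3} e_{4}) R2 = -\frac{868}{9} e_{1} - \frac{202}{45} e_{2} - \frac{94}{3} e_{3} + \frac{484}{45} e_{4} + \frac{50}{3} e_{5} + \frac{50}{3} e_{6} - \frac{82}{45} e_{124} + \frac{22}{3} e_{134} - \frac{16}{3} e_{145} - \frac{16}{3} e_{146} + \frac{14}{15} e_{234} + \frac{1}{15} e_{245} + \frac{1}{15} e_{246} - 3 e_{345} - 3 e_{346}
(-9 e_{5}) R2 = -18 e_{1} + \frac{9}{40} e_{2} - \frac{81}{8} e_{3} + \frac{225}{4} e_{4} - \frac{363}{10} e_{5} + \frac{123}{20} e_{125} - \frac{99}{4} e_{135} + \frac{651}{2} e_{145} + 18 e_{156} - \frac{63}{20} e_{235} + \frac{303}{20} e_{245} - \frac{9}{40} e_{256} + \frac{423}{4} e_{345} + \frac{81}{8} e_{356} - \frac{225}{4} e_{456}
(\frac{7}{3} e_{6}) R2 = \frac{14}{3} e_{1} - \frac{7}{120} e_{2} + \frac{21}{8} e_{3} - \frac{175}{12} e_{4} + \frac{847}{90} e_{6} - \frac{287}{180} e_{126} + \frac{77}{12} e_{136} - \frac{1519}{18} e_{146} + \frac{14}{3} e_{156} + \frac{49}{60} e_{236} - \frac{707}{180} e_{246} - \frac{7}{120} e_{256} - \frac{329}{12} e_{346} + \frac{21}{8} e_{356} - \frac{175}{12} e_{456}
Summing the partial products and collecting blades:
Answer: -\frac{2623}{18} e_{1} + \frac{56}{5} e_{2} - \frac{311}{6} e_{3} + \frac{9413}{30} e_{4} - \frac{669}{20} e_{5} + \frac{2207}{180} e_{6} - \frac{23}{2} e_{123} + \frac{4864}{45} e_{124} + \frac{61}{60} e_{125} - \frac{1211}{180} e_{126} + \frac{521}{3} e_{134} - \frac{151}{4} e_{135} - \frac{79}{12} e_{136} + \frac{2221}{6} e_{145} - \frac{715}{18} e_{146} + \frac{68}{3} e_{156} - \frac{811}{30} e_{234} - \frac{1}{10} e_{235} + \frac{58}{15} e_{236} - \frac{29}{20} e_{245} - \frac{739}{36} e_{246} - \frac{17}{60} e_{256} + \frac{361}{4} e_{345} - \frac{515}{12} e_{346} + \frac{51}{4} e_{356} - \frac{425}{6} e_{456}


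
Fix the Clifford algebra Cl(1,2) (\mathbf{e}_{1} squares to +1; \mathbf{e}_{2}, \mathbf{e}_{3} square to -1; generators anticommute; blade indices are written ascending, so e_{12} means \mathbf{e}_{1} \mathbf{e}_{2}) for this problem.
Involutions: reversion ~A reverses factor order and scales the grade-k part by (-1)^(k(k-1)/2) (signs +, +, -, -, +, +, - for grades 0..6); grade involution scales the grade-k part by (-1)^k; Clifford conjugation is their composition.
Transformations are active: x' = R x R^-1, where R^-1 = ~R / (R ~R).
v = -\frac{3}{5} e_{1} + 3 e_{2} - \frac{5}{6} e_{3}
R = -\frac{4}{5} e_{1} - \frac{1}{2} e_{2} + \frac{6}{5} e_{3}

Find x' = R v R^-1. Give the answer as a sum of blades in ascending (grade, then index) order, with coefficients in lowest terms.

~R = -\frac{4}{5} e_{1} - \frac{1}{2} e_{2} + \frac{6}{5} e_{3}, and R ~R = -\frac{21}{20}, so R^-1 = ~R / (-\frac{21}{20}).
R v = \frac{149}{50} - \frac{27}{10} e_{12} + \frac{104}{75} e_{13} - \frac{191}{60} e_{23}
Answer: \frac{2699}{525} e_{1} - \frac{17}{105} e_{2} - \frac{6277}{1050} e_{3}


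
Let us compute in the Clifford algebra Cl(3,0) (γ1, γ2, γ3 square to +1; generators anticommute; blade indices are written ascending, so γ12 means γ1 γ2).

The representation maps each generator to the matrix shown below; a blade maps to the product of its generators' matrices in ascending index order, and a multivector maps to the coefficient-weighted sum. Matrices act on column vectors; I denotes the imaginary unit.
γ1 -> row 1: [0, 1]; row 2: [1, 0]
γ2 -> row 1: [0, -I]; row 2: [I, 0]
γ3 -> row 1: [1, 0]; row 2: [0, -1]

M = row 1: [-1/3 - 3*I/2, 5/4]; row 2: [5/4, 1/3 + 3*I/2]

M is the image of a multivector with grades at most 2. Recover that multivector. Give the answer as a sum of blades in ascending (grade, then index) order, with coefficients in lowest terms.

Method: 1, rho(γ1), rho(γ2), rho(γ3) form a trace-orthogonal basis of the 2x2 complex matrices (tr(X Y) = 2 if X = Y, else 0), so M = m0*1 + m1*rho(γ1) + m2*rho(γ2) + m3*rho(γ3) with m0 = tr(M)/2 = 0, m1 = tr(M rho(γ1))/2 = 5/4, m2 = tr(M rho(γ2))/2 = 0, m3 = tr(M rho(γ3))/2 = -1/3 - 3*I/2.
Multiplying table entries, the bivector images are rho(γ12) = I*rho(γ3), rho(γ13) = -I*rho(γ2), rho(γ23) = I*rho(γ1); with real blade coefficients the real parts of m0..m3 are the coefficients of 1, γ1, γ2, γ3 and the imaginary parts give the bivectors (γ23: Im m1, γ13: -Im m2, γ12: Im m3).
Answer: 5/4*γ1 - 1/3*γ3 - 3/2*γ12


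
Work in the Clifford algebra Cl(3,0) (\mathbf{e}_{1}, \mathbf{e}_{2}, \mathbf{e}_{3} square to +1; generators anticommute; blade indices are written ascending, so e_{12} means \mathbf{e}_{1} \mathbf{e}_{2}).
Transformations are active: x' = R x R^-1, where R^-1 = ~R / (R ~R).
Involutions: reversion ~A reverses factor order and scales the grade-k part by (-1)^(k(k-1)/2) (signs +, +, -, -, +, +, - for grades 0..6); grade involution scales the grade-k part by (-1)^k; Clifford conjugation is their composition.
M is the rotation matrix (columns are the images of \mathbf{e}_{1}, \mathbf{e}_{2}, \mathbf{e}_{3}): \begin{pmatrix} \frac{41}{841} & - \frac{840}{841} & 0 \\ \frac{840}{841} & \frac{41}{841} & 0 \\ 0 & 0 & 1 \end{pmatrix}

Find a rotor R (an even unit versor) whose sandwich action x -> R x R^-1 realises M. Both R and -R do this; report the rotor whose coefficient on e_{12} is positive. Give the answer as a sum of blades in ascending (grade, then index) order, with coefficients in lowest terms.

Method: write R = a + b12*e_{12} + b13*e_{13} + b23*e_{23} with a^2 + b12^2 + b13^2 + b23^2 = 1 (so R^-1 = ~R). Expanding the columns R e_j ~R gives tr M = 4a^2 - 1 and, from the antisymmetric part, M21 - M12 = -4a*b12, M13 - M31 = 4a*b13, M32 - M23 = -4a*b23.
Here tr M = \frac{923}{841}, so a^2 = (1 + tr M)/4 = \frac{441}{841} and a = ±\frac{21}{29}. Taking a = \frac{21}{29}: M21 - M12 = \frac{1680}{841}, M13 - M31 = 0, M32 - M23 = 0, giving b12 = -\frac{20}{29}, b13 = 0, b23 = 0, i.e. R = \frac{21}{29} - \frac{20}{29} e_{12}.
Its e_{12} coefficient is negative, so report the other preimage -R.
Answer: -\frac{21}{29} + \frac{20}{29} e_{12}. Recall the cover is two-to-one: with M of trace \frac{923}{841}, both preimages act alike, and the stated e_{12} sign chooses the sheet.


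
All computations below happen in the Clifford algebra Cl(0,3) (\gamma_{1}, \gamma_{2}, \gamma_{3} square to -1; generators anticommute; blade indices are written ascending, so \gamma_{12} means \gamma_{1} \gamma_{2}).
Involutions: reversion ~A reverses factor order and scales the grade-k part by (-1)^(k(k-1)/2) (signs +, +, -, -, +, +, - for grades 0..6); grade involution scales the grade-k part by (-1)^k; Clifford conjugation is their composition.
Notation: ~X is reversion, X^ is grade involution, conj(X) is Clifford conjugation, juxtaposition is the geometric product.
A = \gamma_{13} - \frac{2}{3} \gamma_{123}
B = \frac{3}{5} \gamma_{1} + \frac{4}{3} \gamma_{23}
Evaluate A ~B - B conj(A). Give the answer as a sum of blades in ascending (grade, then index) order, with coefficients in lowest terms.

first term: -\frac{8}{9} \gamma_{1} + \frac{3}{5} \gamma_{3} - \frac{4}{3} \gamma_{12} + \frac{2}{5} \gamma_{23}
second term: \frac{8}{9} \gamma_{1} + \frac{3}{5} \gamma_{3} + \frac{4}{3} \gamma_{12} + \frac{2}{5} \gamma_{23}
Answer: -\frac{16}{9} \gamma_{1} - \frac{8}{3} \gamma_{12}


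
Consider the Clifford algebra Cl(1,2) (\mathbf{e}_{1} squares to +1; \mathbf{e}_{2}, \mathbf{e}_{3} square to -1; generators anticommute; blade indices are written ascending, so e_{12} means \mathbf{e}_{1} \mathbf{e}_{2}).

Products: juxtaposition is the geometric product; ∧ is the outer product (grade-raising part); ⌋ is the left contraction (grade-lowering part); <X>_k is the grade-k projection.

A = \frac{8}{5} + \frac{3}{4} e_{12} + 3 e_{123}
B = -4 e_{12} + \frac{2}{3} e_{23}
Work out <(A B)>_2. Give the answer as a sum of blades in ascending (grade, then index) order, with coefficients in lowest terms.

step 1: -3 - 2 e_{1} - 12 e_{3} - \frac{32}{5} e_{12} - \frac{1}{2} e_{13} + \frac{16}{15} e_{23}
step 2: -\frac{32}{5} e_{12} - \frac{1}{2} e_{13} + \frac{16}{15} e_{23}
Answer: -\frac{32}{5} e_{12} - \frac{1}{2} e_{13} + \frac{16}{15} e_{23}


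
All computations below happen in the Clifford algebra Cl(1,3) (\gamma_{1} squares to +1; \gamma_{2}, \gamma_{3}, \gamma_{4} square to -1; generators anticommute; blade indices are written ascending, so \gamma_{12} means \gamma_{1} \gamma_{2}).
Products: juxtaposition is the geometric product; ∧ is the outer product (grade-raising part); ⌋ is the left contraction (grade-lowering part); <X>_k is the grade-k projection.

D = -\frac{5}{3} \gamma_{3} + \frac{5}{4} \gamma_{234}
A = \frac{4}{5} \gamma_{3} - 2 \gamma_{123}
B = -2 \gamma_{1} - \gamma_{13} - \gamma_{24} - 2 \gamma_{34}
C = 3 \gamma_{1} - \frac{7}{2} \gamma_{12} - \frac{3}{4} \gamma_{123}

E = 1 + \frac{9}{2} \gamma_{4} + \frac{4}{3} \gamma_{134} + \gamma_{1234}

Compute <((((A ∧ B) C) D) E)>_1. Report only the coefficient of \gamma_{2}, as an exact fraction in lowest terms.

step 1: \frac{8}{5} \gamma_{13} + \frac{4}{5} \gamma_{234}
step 2: \frac{6}{5} \gamma_{2} - \frac{24}{5} \gamma_{3} - \frac{3}{5} \gamma_{14} - \frac{28}{5} \gamma_{23} - \frac{14}{5} \gamma_{134} - \frac{12}{5} \gamma_{1234}
step 3: -8 - 3 \gamma_{1} - \frac{28}{3} \gamma_{2} + 7 \gamma_{4} + \frac{7}{2} \gamma_{12} + \frac{14}{3} \gamma_{14} - 2 \gamma_{23} - 6 \gamma_{24} - \frac{3}{2} \gamma_{34} + \frac{3}{4} \gamma_{123} + 4 \gamma_{124} - \gamma_{134}
step 4: -\frac{229}{6} - 22 \gamma_{1} + \frac{56}{3} \gamma_{2} + \frac{163}{36} \gamma_{3} - \frac{119}{4} \gamma_{4} - 13 \gamma_{12} - \frac{65}{6} \gamma_{13} - \frac{41}{6} \gamma_{14} + 8 \gamma_{23} - 49 \gamma_{24} - 2 \gamma_{34} - \frac{1}{4} \gamma_{123} + \frac{269}{12} \gamma_{124} - 21 \gamma_{134} - \frac{50}{3} \gamma_{234} + \frac{563}{72} \gamma_{1234}
step 5: -22 \gamma_{1} + \frac{56}{3} \gamma_{2} + \frac{163}{36} \gamma_{3} - \frac{119}{4} \gamma_{4}
Answer: \frac{56}{3}


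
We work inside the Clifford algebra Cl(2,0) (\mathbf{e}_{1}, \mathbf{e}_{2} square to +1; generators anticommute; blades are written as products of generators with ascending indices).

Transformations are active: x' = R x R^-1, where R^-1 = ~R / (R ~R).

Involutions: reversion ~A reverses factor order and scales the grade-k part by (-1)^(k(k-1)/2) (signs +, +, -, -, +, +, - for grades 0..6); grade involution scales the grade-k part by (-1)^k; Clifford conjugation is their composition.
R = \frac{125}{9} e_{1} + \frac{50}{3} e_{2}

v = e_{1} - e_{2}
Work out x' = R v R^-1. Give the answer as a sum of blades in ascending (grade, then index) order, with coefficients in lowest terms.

~R = \frac{125}{9} e_{1} + \frac{50}{3} e_{2}, and R ~R = \frac{38125}{81}, so R^-1 = ~R / (\frac{38125}{81}).
R v = -\frac{25}{9} - \frac{275}{9} e_{1} e_{2}
Answer: -\frac{71}{61} e_{1} + \frac{49}{61} e_{2}


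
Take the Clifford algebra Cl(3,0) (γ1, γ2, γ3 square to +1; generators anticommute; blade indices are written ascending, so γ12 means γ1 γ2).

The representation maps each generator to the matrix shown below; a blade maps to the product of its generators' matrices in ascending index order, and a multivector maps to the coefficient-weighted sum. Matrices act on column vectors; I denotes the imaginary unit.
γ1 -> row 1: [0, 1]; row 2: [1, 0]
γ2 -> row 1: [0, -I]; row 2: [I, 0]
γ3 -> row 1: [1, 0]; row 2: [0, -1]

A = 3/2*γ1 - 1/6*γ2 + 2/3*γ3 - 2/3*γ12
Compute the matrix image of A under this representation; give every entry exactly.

Bivector images (products of the table entries): rho(γ12) = rho(γ1)rho(γ2) = row 1: [I, 0]; row 2: [0, -I].
M = (3/2)*rho(γ1) + (-1/6)*rho(γ2) + (2/3)*rho(γ3) + (-2/3)*rho(γ12), summed entrywise:
Answer: row 1: [2/3 - 2*I/3, 3/2 + I/6]; row 2: [3/2 - I/6, -2/3 + 2*I/3]


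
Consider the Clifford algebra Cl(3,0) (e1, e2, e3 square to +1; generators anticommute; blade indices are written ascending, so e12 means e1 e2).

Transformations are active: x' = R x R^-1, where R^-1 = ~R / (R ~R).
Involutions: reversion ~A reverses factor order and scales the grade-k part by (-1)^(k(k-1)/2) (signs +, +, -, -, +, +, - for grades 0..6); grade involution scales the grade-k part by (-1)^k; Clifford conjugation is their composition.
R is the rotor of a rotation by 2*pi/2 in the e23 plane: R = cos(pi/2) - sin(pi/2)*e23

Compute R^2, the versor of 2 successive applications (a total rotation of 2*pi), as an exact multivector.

Rotor phase runs at HALF the rotation angle; powers of one rotor simply add phase, so after 2 steps in e23 the phase is 2*pi/2 = pi and R^2 = cos(pi) - sin(pi)*e23.
cos(pi) = -1 and sin(pi) = 0, so R^2 = -1. The total rotation 2*pi is 1 full turn, so every vector returns to itself, yet the rotor is -1, on the OTHER sheet of the double cover (an odd number of 2*pi turns).
Answer: -1


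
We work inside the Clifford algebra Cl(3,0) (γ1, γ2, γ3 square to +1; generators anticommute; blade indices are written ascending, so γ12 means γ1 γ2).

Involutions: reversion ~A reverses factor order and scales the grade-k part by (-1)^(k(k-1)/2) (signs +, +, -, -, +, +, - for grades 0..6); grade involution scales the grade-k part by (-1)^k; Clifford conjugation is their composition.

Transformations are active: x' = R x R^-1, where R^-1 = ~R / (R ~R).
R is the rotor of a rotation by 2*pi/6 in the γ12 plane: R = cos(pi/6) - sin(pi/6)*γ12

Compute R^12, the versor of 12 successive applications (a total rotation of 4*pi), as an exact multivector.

Half-angle bookkeeping: 12 applications in γ12 add up to rotor phase 12*pi/6 = 2*pi, so R^12 = cos(2*pi) - sin(2*pi)*γ12.
cos(2*pi) = 1 and sin(2*pi) = 0, so R^12 = 1. The total rotation 4*pi is 2 full turns, so every vector returns to itself, yet the rotor is +1, back on the identity sheet (an even number of 2*pi turns).
Answer: 1


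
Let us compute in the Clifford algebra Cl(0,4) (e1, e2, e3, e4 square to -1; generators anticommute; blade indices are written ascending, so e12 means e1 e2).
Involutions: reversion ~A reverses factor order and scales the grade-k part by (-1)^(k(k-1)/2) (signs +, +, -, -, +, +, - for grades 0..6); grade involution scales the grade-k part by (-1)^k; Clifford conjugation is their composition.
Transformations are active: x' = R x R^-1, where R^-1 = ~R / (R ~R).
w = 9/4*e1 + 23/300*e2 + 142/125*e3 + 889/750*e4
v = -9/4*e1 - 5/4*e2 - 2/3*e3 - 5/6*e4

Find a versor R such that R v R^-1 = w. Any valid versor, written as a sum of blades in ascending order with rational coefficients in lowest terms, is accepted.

Here q(v) = q(w) = -559/72; the classical choice R = v + w = -88/75*e2 + 176/375*e3 + 44/125*e4 then realises v -> w under the sandwich.
Answer: -88/75*e2 + 176/375*e3 + 44/125*e4


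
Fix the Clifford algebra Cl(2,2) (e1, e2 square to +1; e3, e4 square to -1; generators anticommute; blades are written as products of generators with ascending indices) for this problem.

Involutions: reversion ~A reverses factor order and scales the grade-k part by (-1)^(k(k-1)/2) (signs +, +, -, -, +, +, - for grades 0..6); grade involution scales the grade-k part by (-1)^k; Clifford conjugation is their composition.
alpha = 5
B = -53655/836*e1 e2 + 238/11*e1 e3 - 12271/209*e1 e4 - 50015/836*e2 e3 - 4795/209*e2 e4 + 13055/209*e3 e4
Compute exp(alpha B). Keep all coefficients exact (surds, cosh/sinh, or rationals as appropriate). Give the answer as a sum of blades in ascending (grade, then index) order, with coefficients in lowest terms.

B^2 term by term: the squares give (-53655/836)^2*(e1 e2)^2 + (238/11)^2*(e1 e3)^2 + (-12271/209)^2*(e1 e4)^2 + (-50015/836)^2*(e2 e3)^2 + (-4795/209)^2*(e2 e4)^2 + (13055/209)^2*(e3 e4)^2 = 2878859025/698896*(-1) + 56644/121*(+1) + 150577441/43681*(+1) + 2501500225/698896*(+1) + 22992025/43681*(+1) + 170433025/43681*(-1) = 0 (each basis 2-blade squares to minus the product of its generators' squares); cross terms between blades sharing an index anticommute and cancel; the commuting (index-disjoint) pairs give grade-4 terms 2*c*c'*(blade product), which cancel blade by blade — e1 e2 e3 e4: -700466025/87362 + 2282420/2299 + 613734065/87362 = 0 — confirming B is simple. So B^2 = 0.
B^2 = 0, and the exponential is exactly linear here: exp(alpha B) = 1 + alpha B (parabolic case).
Answer: 1 - 268275/836*e1 e2 + 1190/11*e1 e3 - 61355/209*e1 e4 - 250075/836*e2 e3 - 23975/209*e2 e4 + 65275/209*e3 e4


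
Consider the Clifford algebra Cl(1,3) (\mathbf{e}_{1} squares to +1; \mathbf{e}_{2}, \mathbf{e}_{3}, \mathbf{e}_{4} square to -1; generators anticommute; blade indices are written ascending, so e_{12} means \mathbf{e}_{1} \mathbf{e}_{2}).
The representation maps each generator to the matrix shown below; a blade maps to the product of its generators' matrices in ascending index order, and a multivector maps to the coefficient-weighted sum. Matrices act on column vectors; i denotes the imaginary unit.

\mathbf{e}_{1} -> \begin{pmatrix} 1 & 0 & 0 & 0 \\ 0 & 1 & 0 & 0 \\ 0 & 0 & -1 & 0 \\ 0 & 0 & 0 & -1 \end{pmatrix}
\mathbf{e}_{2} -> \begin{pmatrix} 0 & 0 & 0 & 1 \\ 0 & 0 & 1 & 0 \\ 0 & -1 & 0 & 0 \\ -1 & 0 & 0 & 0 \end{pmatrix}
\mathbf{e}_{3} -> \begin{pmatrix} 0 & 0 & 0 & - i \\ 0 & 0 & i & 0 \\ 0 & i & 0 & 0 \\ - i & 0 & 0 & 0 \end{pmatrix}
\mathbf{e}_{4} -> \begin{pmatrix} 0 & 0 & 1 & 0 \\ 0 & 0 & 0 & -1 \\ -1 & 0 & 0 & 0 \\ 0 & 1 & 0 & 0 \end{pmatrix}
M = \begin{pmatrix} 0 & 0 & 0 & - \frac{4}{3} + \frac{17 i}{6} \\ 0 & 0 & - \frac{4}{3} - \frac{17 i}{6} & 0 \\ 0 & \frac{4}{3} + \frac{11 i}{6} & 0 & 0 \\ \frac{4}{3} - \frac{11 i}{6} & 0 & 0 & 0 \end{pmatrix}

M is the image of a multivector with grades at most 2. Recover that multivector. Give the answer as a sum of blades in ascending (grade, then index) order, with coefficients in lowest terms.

Method: the blade images are trace-orthogonal — tr(rho(e_A) rho(e_B)^-1) = 4 if A = B and 0 otherwise — and rho(e_A)^-1 = (e_A)^2 * rho(e_A) with (e_A)^2 = +1 or -1, so the coefficient of e_A in the preimage is (e_A)^2 * tr(M rho(e_A))/4.
Nonzero projections over blades of grade <= 2: e_{2}: (e_{2})^2 = -1, tr(M rho(e_{2})) = \frac{16}{3}, coefficient -\frac{4}{3}; e_{3}: (e_{3})^2 = -1, tr(M rho(e_{3})) = 2, coefficient -\frac{1}{2}; e_{13}: (e_{13})^2 = +1, tr(M rho(e_{13})) = - \frac{28}{3}, coefficient -\frac{7}{3}. Every other blade of grade <= 2 projects to 0.
Answer: -\frac{4}{3} e_{2} - \frac{1}{2} e_{3} - \frac{7}{3} e_{13}


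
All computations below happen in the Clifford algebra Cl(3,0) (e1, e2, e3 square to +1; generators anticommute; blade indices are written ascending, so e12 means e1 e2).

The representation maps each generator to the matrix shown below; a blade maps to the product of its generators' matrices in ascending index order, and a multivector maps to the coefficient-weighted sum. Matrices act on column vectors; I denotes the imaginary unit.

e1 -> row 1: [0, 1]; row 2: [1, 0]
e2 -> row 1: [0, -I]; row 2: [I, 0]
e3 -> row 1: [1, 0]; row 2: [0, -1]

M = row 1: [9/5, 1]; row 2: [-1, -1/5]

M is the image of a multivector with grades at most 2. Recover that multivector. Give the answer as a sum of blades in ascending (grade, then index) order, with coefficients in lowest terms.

Method: 1, rho(e1), rho(e2), rho(e3) form a trace-orthogonal basis of the 2x2 complex matrices (tr(X Y) = 2 if X = Y, else 0), so M = m0*1 + m1*rho(e1) + m2*rho(e2) + m3*rho(e3) with m0 = tr(M)/2 = 4/5, m1 = tr(M rho(e1))/2 = 0, m2 = tr(M rho(e2))/2 = I, m3 = tr(M rho(e3))/2 = 1.
Multiplying table entries, the bivector images are rho(e12) = I*rho(e3), rho(e13) = -I*rho(e2), rho(e23) = I*rho(e1); with real blade coefficients the real parts of m0..m3 are the coefficients of 1, e1, e2, e3 and the imaginary parts give the bivectors (e23: Im m1, e13: -Im m2, e12: Im m3).
Answer: 4/5 + e3 - e13


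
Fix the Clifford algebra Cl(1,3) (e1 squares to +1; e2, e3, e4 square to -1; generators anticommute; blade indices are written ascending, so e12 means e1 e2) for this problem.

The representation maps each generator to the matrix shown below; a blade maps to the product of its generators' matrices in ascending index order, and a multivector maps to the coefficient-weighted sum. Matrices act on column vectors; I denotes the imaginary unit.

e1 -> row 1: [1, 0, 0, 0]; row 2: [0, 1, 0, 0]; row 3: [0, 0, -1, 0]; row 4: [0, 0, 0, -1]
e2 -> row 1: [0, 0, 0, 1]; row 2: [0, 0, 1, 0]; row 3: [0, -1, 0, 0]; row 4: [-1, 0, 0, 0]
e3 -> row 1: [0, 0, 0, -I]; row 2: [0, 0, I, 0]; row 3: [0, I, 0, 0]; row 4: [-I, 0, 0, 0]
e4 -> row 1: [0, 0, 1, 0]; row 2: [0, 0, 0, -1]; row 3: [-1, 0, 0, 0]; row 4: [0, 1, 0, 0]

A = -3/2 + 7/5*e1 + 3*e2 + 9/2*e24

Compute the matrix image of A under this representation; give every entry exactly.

Bivector images (products of the table entries): rho(e24) = rho(e2)rho(e4) = row 1: [0, 1, 0, 0]; row 2: [-1, 0, 0, 0]; row 3: [0, 0, 0, 1]; row 4: [0, 0, -1, 0].
M = (-3/2)*1 + (7/5)*rho(e1) + (3)*rho(e2) + (9/2)*rho(e24), summed entrywise (1 is the identity matrix):
Answer: row 1: [-1/10, 9/2, 0, 3]; row 2: [-9/2, -1/10, 3, 0]; row 3: [0, -3, -29/10, 9/2]; row 4: [-3, 0, -9/2, -29/10]


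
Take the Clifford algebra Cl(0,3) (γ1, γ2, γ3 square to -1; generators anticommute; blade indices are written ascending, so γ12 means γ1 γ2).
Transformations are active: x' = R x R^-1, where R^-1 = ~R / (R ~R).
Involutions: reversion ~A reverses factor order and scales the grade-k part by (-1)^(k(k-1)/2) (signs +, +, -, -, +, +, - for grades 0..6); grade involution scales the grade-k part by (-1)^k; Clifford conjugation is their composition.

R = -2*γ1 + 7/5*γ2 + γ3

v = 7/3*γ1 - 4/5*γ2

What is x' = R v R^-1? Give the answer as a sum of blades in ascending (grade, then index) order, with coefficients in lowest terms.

~R = -2*γ1 + 7/5*γ2 + γ3, and R ~R = -174/25, so R^-1 = ~R / (-174/25).
R v = 434/75 - 5/3*γ12 - 7/3*γ13 + 4/5*γ23
Answer: 259/261*γ1 - 1994/1305*γ2 - 434/261*γ3


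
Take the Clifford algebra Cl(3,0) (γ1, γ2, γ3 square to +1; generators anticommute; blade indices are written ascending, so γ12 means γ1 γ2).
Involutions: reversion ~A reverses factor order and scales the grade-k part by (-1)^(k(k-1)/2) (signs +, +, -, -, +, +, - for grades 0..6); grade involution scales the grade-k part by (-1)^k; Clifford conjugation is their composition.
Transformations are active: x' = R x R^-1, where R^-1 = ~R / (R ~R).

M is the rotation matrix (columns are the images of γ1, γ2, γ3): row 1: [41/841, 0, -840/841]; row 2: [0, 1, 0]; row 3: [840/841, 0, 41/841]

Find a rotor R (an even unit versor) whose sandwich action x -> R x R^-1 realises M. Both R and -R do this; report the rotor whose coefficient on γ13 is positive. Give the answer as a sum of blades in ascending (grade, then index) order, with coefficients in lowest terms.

Method: write R = a + b12*γ12 + b13*γ13 + b23*γ23 with a^2 + b12^2 + b13^2 + b23^2 = 1 (so R^-1 = ~R). Expanding the columns R e_j ~R gives tr M = 4a^2 - 1 and, from the antisymmetric part, M21 - M12 = -4a*b12, M13 - M31 = 4a*b13, M32 - M23 = -4a*b23.
Here tr M = 923/841, so a^2 = (1 + tr M)/4 = 441/841 and a = ±21/29. Taking a = 21/29: M21 - M12 = 0, M13 - M31 = -1680/841, M32 - M23 = 0, giving b12 = 0, b13 = -20/29, b23 = 0, i.e. R = 21/29 - 20/29*γ13.
Its γ13 coefficient is negative, so report the other preimage -R.
Answer: -21/29 + 20/29*γ13. Sheet selection: the two-to-one cover makes ±R indistinguishable at the matrix level (trace 923/841), so uniqueness comes from the required sign on γ13.


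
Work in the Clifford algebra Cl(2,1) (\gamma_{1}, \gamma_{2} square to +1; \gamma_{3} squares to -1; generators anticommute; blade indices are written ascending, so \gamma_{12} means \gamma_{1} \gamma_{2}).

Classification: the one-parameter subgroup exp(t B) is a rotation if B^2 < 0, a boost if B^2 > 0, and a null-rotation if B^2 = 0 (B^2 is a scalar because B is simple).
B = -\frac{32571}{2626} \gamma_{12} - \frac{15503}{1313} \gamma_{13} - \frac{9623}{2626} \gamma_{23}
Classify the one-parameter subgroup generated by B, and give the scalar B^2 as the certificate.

B^2 term by term: the squares give (-\frac{32571}{2626})^2*(\gamma_{12})^2 + (-\frac{15503}{1313})^2*(\gamma_{13})^2 + (-\frac{9623}{2626})^2*(\gamma_{23})^2 = \frac{1060870041}{6895876}*(-1) + \frac{240343009}{1723969}*(+1) + \frac{92602129}{6895876}*(+1) = -1 (each basis 2-blade squares to minus the product of its generators' squares); cross terms between blades sharing an index anticommute and cancel. So B^2 = -1.
Answer: rotation, certificate B^2 = -1. No conjugation can change B^2 = -1; the sign gives the class.


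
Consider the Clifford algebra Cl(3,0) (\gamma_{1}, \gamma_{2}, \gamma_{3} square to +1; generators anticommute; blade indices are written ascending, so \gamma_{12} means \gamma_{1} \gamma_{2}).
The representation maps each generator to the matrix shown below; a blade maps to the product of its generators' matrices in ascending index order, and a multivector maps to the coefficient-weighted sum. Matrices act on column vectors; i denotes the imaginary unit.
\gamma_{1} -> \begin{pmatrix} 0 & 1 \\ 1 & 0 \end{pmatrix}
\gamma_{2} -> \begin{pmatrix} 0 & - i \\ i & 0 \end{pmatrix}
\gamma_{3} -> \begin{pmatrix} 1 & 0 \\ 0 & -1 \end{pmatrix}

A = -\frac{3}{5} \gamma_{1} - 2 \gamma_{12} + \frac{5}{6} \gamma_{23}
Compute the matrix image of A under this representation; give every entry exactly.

Bivector images (products of the table entries): rho(\gamma_{12}) = rho(\gamma_{1})rho(\gamma_{2}) = \begin{pmatrix} i & 0 \\ 0 & - i \end{pmatrix}; rho(\gamma_{23}) = rho(\gamma_{2})rho(\gamma_{3}) = \begin{pmatrix} 0 & i \\ i & 0 \end{pmatrix}.
M = (-\frac{3}{5})*rho(\gamma_{1}) + (-2)*rho(\gamma_{12}) + (\frac{5}{6})*rho(\gamma_{23}), summed entrywise:
Answer: \begin{pmatrix} - 2 i & - \frac{3}{5} + \frac{5 i}{6} \\ - \frac{3}{5} + \frac{5 i}{6} & 2 i \end{pmatrix}


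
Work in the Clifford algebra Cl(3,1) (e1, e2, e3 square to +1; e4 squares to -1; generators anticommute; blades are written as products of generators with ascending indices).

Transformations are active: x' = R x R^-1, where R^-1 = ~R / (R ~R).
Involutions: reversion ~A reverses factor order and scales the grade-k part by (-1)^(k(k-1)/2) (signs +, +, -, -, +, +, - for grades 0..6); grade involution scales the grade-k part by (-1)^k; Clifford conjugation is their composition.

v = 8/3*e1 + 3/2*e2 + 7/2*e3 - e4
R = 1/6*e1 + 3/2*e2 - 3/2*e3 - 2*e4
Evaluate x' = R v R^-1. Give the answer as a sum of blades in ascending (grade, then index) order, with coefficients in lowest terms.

~R = 1/6*e1 + 3/2*e2 - 3/2*e3 - 2*e4, and R ~R = 19/36, so R^-1 = ~R / (19/36).
R v = -41/9 - 15/4*e1 e2 + 55/12*e1 e3 + 31/6*e1 e4 + 15/2*e2 e3 + 3/2*e2 e4 + 17/2*e3 e4
Answer: -316/57*e1 - 1041/38*e2 + 851/38*e3 + 675/19*e4


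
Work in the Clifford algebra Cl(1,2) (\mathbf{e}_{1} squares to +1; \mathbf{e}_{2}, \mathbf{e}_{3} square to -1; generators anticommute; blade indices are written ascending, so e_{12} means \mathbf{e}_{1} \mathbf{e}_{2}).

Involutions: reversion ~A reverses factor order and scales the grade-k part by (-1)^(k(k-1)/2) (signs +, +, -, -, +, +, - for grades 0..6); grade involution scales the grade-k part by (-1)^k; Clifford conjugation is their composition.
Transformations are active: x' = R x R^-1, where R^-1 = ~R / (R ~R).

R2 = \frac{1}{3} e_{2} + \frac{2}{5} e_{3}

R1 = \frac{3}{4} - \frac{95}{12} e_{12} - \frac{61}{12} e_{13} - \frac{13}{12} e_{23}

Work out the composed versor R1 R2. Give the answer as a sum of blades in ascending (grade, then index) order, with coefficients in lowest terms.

Distribute over the terms of R2 (each basis-blade product reordered to ascending indices, repeated generators contracted through their squares):
R1 (\frac{1}{3} e_{2}) = \frac{95}{36} e_{1} + \frac{1}{4} e_{2} - \frac{13}{36} e_{3} + \frac{61}{36} e_{123}
R1 (\frac{2}{5} e_{3}) = \frac{61}{30} e_{1} + \frac{13}{30} e_{2} + \frac{3}{10} e_{3} - \frac{19}{6} e_{123}
Summing the partial products and collecting blades:
Answer: \frac{841}{180} e_{1} + \frac{41}{60} e_{2} - \frac{11}{180} e_{3} - \frac{53}{36} e_{123}


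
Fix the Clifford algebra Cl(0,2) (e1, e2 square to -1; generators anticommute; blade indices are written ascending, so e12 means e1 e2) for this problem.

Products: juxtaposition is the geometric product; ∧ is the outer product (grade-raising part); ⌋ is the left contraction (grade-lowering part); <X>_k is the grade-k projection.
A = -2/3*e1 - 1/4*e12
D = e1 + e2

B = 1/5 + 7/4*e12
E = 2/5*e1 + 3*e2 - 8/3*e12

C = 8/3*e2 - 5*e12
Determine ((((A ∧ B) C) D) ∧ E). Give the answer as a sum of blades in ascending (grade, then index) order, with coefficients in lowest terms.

step 1: -2/15*e1 - 1/20*e12
step 2: -1/4 + 2/15*e1 - 2/3*e2 - 16/45*e12
step 3: 8/15 + 19/180*e1 - 109/180*e2 + 4/5*e12
step 4: 16/75*e1 + 8/5*e2 - 259/300*e12
Answer: 16/75*e1 + 8/5*e2 - 259/300*e12


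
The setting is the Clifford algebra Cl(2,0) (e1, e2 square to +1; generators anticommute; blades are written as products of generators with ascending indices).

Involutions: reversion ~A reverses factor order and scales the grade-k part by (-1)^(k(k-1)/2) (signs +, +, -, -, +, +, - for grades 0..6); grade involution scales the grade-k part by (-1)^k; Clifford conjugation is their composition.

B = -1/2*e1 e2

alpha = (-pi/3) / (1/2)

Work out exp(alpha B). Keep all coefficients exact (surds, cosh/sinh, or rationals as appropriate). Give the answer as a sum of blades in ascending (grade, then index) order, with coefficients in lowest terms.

B^2 = (-1/2)^2*(e1 e2)^2 = 1/4*(-1) = -1/4 (a basis 2-blade squares to minus the product of its generators' squares).
B^2 = -1/4 — circular case — the even/odd split gives cos and sin: l = 1/2, alpha*l = -pi/3, so exp(alpha B) = cos(-pi/3) + (sin(-pi/3)/(1/2))*B = 1/2 + (-sqrt(3))*B.
Answer: 1/2 + sqrt(3)/2*e1 e2


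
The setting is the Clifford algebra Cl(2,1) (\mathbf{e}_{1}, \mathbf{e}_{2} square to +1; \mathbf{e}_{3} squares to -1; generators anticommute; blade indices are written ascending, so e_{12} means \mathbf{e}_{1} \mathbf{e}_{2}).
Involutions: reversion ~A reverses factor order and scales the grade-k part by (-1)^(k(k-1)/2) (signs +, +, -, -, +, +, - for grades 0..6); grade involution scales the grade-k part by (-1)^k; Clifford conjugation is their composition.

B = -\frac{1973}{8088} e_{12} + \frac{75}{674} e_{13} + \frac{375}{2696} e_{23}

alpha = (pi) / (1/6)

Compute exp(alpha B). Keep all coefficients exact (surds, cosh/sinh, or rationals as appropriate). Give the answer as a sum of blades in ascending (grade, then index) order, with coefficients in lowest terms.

B^2 term by term: the squares give (-\frac{1973}{8088})^2*(e_{12})^2 + (\frac{75}{674})^2*(e_{13})^2 + (\frac{375}{2696})^2*(e_{23})^2 = \frac{3892729}{65415744}*(-1) + \frac{5625}{454276}*(+1) + \frac{140625}{7268416}*(+1) = -\frac{1}{36} (each basis 2-blade squares to minus the product of its generators' squares); cross terms between blades sharing an index anticommute and cancel. So B^2 = -\frac{1}{36}.
B^2 = -\frac{1}{36} — the negative square puts this in the circular regime; l = \frac{1}{6}, alpha*l = \pi, so exp(alpha B) = cos(\pi) + (sin(\pi)/(\frac{1}{6}))*B = -1 + (0)*B.
Answer: -1


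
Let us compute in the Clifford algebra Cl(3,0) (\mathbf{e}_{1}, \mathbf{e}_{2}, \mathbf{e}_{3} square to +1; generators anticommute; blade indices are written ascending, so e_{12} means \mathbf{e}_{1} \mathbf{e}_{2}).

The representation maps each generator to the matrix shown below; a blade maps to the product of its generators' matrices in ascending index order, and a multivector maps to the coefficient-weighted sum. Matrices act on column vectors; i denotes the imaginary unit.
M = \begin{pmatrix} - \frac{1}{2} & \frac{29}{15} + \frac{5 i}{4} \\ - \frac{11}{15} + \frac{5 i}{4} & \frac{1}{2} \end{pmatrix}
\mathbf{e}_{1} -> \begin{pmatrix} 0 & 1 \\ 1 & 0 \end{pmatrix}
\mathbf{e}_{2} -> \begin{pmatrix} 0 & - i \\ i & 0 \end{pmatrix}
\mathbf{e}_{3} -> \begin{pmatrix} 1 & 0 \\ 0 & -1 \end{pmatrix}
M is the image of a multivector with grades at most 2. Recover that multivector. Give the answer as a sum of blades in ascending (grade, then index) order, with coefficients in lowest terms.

Method: 1, rho(e_{1}), rho(e_{2}), rho(e_{3}) form a trace-orthogonal basis of the 2x2 complex matrices (tr(X Y) = 2 if X = Y, else 0), so M = m0*1 + m1*rho(e_{1}) + m2*rho(e_{2}) + m3*rho(e_{3}) with m0 = tr(M)/2 = 0, m1 = tr(M rho(e_{1}))/2 = \frac{3}{5} + \frac{5 i}{4}, m2 = tr(M rho(e_{2}))/2 = \frac{4 i}{3}, m3 = tr(M rho(e_{3}))/2 = - \frac{1}{2}.
Multiplying table entries, the bivector images are rho(e_{12}) = i*rho(e_{3}), rho(e_{13}) = -i*rho(e_{2}), rho(e_{23}) = i*rho(e_{1}); with real blade coefficients the real parts of m0..m3 are the coefficients of 1, e_{1}, e_{2}, e_{3} and the imaginary parts give the bivectors (e_{23}: Im m1, e_{13}: -Im m2, e_{12}: Im m3).
Answer: \frac{3}{5} e_{1} - \frac{1}{2} e_{3} - \frac{4}{3} e_{13} + \frac{5}{4} e_{23}


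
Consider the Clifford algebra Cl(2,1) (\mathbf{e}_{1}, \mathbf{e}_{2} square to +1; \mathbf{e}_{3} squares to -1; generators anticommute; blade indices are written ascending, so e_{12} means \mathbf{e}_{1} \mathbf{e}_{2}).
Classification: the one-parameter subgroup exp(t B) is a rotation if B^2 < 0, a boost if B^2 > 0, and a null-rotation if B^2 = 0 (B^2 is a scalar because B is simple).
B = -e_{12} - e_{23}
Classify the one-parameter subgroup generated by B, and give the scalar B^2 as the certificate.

B^2 term by term: the squares give (-1)^2*(e_{12})^2 + (-1)^2*(e_{23})^2 = 1*(-1) + 1*(+1) = 0 (each basis 2-blade squares to minus the product of its generators' squares); cross terms between blades sharing an index anticommute and cancel. So B^2 = 0.
Answer: null-rotation, certificate B^2 = 0. Certificate logic: 0 is a conjugation-invariant scalar, so its sign fixes rotation versus boost versus null-rotation outright.


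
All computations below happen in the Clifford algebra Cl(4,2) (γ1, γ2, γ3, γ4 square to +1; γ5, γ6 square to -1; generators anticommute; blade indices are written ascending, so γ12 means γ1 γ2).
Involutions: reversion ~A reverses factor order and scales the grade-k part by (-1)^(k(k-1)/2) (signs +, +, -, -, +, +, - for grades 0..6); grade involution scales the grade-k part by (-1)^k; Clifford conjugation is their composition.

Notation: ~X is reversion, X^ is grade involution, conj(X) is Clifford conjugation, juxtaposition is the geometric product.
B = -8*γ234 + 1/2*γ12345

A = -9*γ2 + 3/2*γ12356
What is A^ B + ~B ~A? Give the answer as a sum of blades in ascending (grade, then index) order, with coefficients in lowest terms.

first term: -72*γ34 + 3/4*γ46 - 9/2*γ1345 - 12*γ1456
second term: -72*γ34 + 3/4*γ46 + 9/2*γ1345 + 12*γ1456
Answer: -144*γ34 + 3/2*γ46


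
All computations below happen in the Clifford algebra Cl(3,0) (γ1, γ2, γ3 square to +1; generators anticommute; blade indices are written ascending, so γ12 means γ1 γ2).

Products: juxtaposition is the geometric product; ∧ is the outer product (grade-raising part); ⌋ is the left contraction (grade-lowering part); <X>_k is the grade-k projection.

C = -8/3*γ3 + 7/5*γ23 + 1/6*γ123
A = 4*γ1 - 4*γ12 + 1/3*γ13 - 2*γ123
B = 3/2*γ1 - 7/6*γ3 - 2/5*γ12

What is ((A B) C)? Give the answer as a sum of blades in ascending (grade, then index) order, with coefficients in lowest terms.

step 1: 22/5 - 7/18*γ1 + 22/5*γ2 - 13/10*γ3 + 7/3*γ12 - 14/3*γ13 - 47/15*γ23 + 14/3*γ123
step 2: 1592/225 + 193/30*γ1 + 4229/450*γ2 - 2683/450*γ3 - 1103/180*γ12 + 482/135*γ13 - 15223/2700*γ23 - 181/30*γ123
Answer: 1592/225 + 193/30*γ1 + 4229/450*γ2 - 2683/450*γ3 - 1103/180*γ12 + 482/135*γ13 - 15223/2700*γ23 - 181/30*γ123
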